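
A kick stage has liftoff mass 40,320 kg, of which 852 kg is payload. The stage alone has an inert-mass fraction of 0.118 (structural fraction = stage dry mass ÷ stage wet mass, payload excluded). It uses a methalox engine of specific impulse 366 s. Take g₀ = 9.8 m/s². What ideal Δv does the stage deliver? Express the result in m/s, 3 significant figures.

Δv ≈ 7140 m/s

Stage wet mass = m₀ − payload = 40,320 − 852 = 39,468 kg.
Stage dry mass = ε × stage wet mass = 0.118 × 39,468 = 4,657.22 kg.
Burnout mass m_f = stage dry + payload = 4,657.22 + 852 = 5,509.22 kg.
v_e = Isp · g₀ = 366 × 9.8 = 3586.8 m/s.
From the ideal rocket equation, Δv = v_e · ln(40,320/5,509.22) = 3586.8 × ln(7.319) = 3586.8 × 1.9904 ≈ 7139 m/s.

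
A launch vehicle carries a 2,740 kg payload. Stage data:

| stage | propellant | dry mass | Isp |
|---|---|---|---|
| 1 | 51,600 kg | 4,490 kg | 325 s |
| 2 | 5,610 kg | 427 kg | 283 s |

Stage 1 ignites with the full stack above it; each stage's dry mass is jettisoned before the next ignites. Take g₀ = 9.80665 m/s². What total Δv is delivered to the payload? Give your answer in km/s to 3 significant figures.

Δv ≈ 7.89 km/s

Ignition mass of stage 1 = 51,600+4,490 + 5,610+427 + 2,740 = 64,867 kg.
Stage 1: m₀ = 64,867 kg, m_f = 64,867 − 51,600 = 13,267 kg; Δv = 325×9.80665×ln(4.889) = 3187.2×1.5871 ≈ 5058 m/s.
Stage 2: m₀ = 8,777 kg, m_f = 8,777 − 5,610 = 3,167 kg; Δv = 283×9.80665×ln(2.771) = 2775.3×1.0193 ≈ 2829 m/s.
Total Δv = 5058 + 2829 = 7887 m/s.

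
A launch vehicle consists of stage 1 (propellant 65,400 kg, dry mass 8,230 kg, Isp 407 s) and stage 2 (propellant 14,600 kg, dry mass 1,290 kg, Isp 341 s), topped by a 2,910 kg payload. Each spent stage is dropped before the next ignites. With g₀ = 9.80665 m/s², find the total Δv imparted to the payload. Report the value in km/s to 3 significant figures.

Ignition mass of stage 1 = 65,400+8,230 + 14,600+1,290 + 2,910 = 92,430 kg.
Stage 1: m₀ = 92,430 kg, m_f = 92,430 − 65,400 = 27,030 kg; Δv = 407×9.80665×ln(3.42) = 3991.3×1.2295 ≈ 4907 m/s.
Stage 2: m₀ = 18,800 kg, m_f = 18,800 − 14,600 = 4,200 kg; Δv = 341×9.80665×ln(4.476) = 3344.1×1.4988 ≈ 5012 m/s.
Total Δv = 4907 + 5012 = 9919 m/s.

Δv ≈ 9.92 km/s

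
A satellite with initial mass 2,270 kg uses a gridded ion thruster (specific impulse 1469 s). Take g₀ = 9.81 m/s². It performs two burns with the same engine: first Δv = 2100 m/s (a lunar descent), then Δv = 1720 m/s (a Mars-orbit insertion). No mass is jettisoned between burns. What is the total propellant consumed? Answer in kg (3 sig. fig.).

total propellant consumed ≈ 529 kg

v_e = Isp · g₀ = 1469 × 9.81 = 14410.9 m/s.
After the first burn: m = 2270 × exp(−2100/14410.9) = 2270 × 0.86440 = 1,962.19 kg.
After the second burn: m = 1,962.19 × exp(−1720/14410.9) = 1,962.19 × 0.88749 = 1,741.42 kg.
Total propellant = m₀ − m_final = 2270 − 1,741.42 = 528.58 kg.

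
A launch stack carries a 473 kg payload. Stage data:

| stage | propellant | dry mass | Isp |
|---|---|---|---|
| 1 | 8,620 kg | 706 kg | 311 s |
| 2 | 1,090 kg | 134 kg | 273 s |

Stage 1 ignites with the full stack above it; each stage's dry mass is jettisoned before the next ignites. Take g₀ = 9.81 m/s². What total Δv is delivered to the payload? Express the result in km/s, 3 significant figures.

Δv ≈ 7.40 km/s

Ignition mass of stage 1 = 8,620+706 + 1,090+134 + 473 = 11,023 kg.
Stage 1: m₀ = 11,023 kg, m_f = 11,023 − 8,620 = 2,403 kg; Δv = 311×9.81×ln(4.587) = 3050.9×1.5233 ≈ 4647 m/s.
Stage 2: m₀ = 1,697 kg, m_f = 1,697 − 1,090 = 607 kg; Δv = 273×9.81×ln(2.796) = 2678.1×1.0281 ≈ 2753 m/s.
Total Δv = 4647 + 2753 = 7400 m/s.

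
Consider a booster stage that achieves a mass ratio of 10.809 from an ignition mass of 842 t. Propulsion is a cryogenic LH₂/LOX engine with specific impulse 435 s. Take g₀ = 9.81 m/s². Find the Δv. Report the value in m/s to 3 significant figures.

v_e = Isp · g₀ = 435 × 9.81 = 4267.4 m/s.
Δv = v_e · ln(10.809) = 4267.4 × 2.3804 ≈ 10157.9 m/s.

Δv ≈ 10200 m/s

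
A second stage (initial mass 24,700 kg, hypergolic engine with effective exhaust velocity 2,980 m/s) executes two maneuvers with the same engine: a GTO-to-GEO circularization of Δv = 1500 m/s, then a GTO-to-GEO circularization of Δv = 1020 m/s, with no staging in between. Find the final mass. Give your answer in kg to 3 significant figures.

After the first burn: m = 24700 × exp(−1500/2980.0) = 24700 × 0.60450 = 14,931.2 kg.
After the second burn: m = 14,931.2 × exp(−1020/2980.0) = 14,931.2 × 0.71015 = 10,603.4 kg.

final mass ≈ 10600 kg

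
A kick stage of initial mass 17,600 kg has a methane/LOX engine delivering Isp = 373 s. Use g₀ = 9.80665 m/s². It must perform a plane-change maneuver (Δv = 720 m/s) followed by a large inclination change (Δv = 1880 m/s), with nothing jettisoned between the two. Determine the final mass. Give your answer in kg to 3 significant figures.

final mass ≈ 8650 kg

v_e = Isp · g₀ = 373 × 9.80665 = 3657.9 m/s.
After the first burn: m = 17600 × exp(−720/3657.9) = 17600 × 0.82133 = 14,455.4 kg.
After the second burn: m = 14,455.4 × exp(−1880/3657.9) = 14,455.4 × 0.59812 = 8,646.06 kg.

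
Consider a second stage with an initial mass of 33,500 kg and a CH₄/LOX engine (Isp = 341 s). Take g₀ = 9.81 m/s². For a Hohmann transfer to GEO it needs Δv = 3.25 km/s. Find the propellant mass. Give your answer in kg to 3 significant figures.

v_e = Isp · g₀ = 341 × 9.81 = 3345.2 m/s.
m₀/m_f = exp(Δv / v_e) = exp(3250 / 3345.2) = exp(0.9715) = 2.6420.
m_f = 33,500 / 2.6420 = 12,679.8 kg, so propellant = m₀ − m_f = 33,500 − 12,679.8 = 20,820.2 kg.

propellant mass ≈ 20800 kg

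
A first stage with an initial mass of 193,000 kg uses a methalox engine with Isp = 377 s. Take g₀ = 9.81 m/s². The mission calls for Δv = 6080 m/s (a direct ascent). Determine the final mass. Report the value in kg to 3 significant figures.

final mass ≈ 37300 kg

v_e = Isp · g₀ = 377 × 9.81 = 3698.4 m/s.
Using Δv = v_e ln(m₀/m_f): m₀/m_f = exp(Δv / v_e) = exp(6080 / 3698.4) = exp(1.6440) = 5.1757.
m_f = m₀ / 5.1757 = 193,000 / 5.1757 = 37,289.6 kg.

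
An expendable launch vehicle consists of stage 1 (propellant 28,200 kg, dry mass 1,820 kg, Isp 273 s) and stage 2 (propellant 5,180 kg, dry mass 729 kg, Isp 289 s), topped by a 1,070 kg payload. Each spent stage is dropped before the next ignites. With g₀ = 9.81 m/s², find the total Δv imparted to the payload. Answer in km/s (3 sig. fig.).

Δv ≈ 7.69 km/s

Ignition mass of stage 1 = 28,200+1,820 + 5,180+729 + 1,070 = 36,999 kg.
Stage 1: m₀ = 36,999 kg, m_f = 36,999 − 28,200 = 8,799 kg; Δv = 273×9.81×ln(4.205) = 2678.1×1.4363 ≈ 3846 m/s.
Stage 2: m₀ = 6,979 kg, m_f = 6,979 − 5,180 = 1,799 kg; Δv = 289×9.81×ln(3.879) = 2835.1×1.3557 ≈ 3843 m/s.
Total Δv = 3846 + 3843 = 7689 m/s.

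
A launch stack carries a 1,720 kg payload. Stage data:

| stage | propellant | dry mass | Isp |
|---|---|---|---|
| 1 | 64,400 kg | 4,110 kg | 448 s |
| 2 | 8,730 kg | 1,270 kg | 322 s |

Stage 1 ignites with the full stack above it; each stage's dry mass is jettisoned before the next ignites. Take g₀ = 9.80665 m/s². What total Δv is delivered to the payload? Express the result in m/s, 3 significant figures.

Δv ≈ 11400 m/s

Ignition mass of stage 1 = 64,400+4,110 + 8,730+1,270 + 1,720 = 80,230 kg.
Stage 1: m₀ = 80,230 kg, m_f = 80,230 − 64,400 = 15,830 kg; Δv = 448×9.80665×ln(5.068) = 4393.4×1.6230 ≈ 7130 m/s.
Stage 2: m₀ = 11,720 kg, m_f = 11,720 − 8,730 = 2,990 kg; Δv = 322×9.80665×ln(3.92) = 3157.7×1.3660 ≈ 4314 m/s.
Total Δv = 7130 + 4314 = 11444 m/s.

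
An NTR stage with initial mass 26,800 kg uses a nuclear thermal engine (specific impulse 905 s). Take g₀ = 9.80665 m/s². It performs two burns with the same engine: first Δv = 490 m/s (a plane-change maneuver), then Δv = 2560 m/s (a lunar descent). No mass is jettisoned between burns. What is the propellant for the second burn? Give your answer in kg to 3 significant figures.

propellant for the second burn ≈ 6350 kg

v_e = Isp · g₀ = 905 × 9.80665 = 8875.0 m/s.
After the first burn: m = 26800 × exp(−490/8875.0) = 26800 × 0.94629 = 25,360.6 kg.
After the second burn: m = 25,360.6 × exp(−2560/8875.0) = 25,360.6 × 0.74942 = 19,005.7 kg.
Second-burn propellant = 25,360.6 − 19,005.7 = 6,354.9 kg.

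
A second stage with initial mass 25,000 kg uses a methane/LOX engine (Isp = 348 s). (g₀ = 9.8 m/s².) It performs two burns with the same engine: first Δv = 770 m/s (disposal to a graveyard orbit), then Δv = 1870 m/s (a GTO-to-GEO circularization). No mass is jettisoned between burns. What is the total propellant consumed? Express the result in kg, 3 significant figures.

total propellant consumed ≈ 13500 kg

v_e = Isp · g₀ = 348 × 9.8 = 3410.4 m/s.
After the first burn: m = 25000 × exp(−770/3410.4) = 25000 × 0.79789 = 19,947.3 kg.
After the second burn: m = 19,947.3 × exp(−1870/3410.4) = 19,947.3 × 0.57792 = 11,527.9 kg.
Total propellant = m₀ − m_final = 25000 − 11,527.9 = 13,472.1 kg.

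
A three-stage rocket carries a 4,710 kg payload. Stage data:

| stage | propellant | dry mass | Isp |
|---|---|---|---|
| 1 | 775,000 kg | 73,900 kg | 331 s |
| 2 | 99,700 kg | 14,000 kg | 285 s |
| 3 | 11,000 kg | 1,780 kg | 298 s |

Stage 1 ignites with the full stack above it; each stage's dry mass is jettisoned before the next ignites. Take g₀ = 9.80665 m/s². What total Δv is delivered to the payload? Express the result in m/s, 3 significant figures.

Δv ≈ 12000 m/s

Ignition mass of stage 1 = 775,000+73,900 + 99,700+14,000 + 11,000+1,780 + 4,710 = 980,090 kg.
Stage 1: m₀ = 980,090 kg, m_f = 980,090 − 775,000 = 205,090 kg; Δv = 331×9.80665×ln(4.779) = 3246.0×1.5642 ≈ 5077 m/s.
Stage 2: m₀ = 131,190 kg, m_f = 131,190 − 99,700 = 31,490 kg; Δv = 285×9.80665×ln(4.166) = 2794.9×1.4270 ≈ 3988 m/s.
Stage 3: m₀ = 17,490 kg, m_f = 17,490 − 11,000 = 6,490 kg; Δv = 298×9.80665×ln(2.695) = 2922.4×0.9914 ≈ 2897 m/s.
Total Δv = 5077 + 3988 + 2897 = 11962 m/s.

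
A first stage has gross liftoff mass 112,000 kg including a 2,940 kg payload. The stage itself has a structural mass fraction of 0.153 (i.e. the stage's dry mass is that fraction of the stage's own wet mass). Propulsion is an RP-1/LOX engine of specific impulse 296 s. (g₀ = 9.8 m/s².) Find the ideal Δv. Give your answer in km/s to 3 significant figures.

Stage wet mass = m₀ − payload = 112,000 − 2,940 = 109,060 kg.
Stage dry mass = ε × stage wet mass = 0.153 × 109,060 = 16,686.2 kg.
Burnout mass m_f = stage dry + payload = 16,686.2 + 2,940 = 19,626.2 kg.
v_e = Isp · g₀ = 296 × 9.8 = 2900.8 m/s.
Using Δv = v_e ln(m₀/m_f): Δv = v_e · ln(112,000/19,626.2) = 2900.8 × ln(5.707) = 2900.8 × 1.7416 ≈ 5052 m/s.

Δv ≈ 5.05 km/s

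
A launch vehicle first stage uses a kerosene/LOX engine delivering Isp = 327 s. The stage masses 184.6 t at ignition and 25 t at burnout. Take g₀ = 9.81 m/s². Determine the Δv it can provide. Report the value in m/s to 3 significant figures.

Δv ≈ 6410 m/s

v_e = Isp · g₀ = 327 × 9.81 = 3207.9 m/s.
From the ideal rocket equation, Δv = v_e · ln(m₀/m_f) = 3207.9 × ln(7.384) = 3207.9 × 1.9993 ≈ 6413.5 m/s.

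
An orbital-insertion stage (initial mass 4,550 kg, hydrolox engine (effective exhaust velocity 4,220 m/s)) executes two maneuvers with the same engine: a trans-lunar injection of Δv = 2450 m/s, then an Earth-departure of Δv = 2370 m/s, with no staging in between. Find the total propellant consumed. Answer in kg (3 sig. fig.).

After the first burn: m = 4550 × exp(−2450/4220.0) = 4550 × 0.55958 = 2,546.09 kg.
After the second burn: m = 2,546.09 × exp(−2370/4220.0) = 2,546.09 × 0.57029 = 1,452.01 kg.
Total propellant = m₀ − m_final = 4550 − 1,452.01 = 3,097.99 kg.

total propellant consumed ≈ 3100 kg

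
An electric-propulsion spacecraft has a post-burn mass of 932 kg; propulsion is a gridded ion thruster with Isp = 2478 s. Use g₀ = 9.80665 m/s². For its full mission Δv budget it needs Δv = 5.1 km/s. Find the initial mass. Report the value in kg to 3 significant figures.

v_e = Isp · g₀ = 2478 × 9.80665 = 24300.9 m/s.
m₀/m_f = exp(Δv / v_e) = exp(5100 / 24300.9) = exp(0.2099) = 1.2335.
m₀ = m_f × 1.2335 = 932 × 1.2335 = 1,149.62 kg.

initial mass ≈ 1150 kg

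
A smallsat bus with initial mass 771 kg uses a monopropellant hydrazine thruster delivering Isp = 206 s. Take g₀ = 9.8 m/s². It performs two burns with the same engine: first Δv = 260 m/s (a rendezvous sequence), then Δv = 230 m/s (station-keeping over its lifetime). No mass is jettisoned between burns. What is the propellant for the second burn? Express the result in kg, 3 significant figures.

propellant for the second burn ≈ 73.0 kg

v_e = Isp · g₀ = 206 × 9.8 = 2018.8 m/s.
After the first burn: m = 771 × exp(−260/2018.8) = 771 × 0.87916 = 677.832 kg.
After the second burn: m = 677.832 × exp(−230/2018.8) = 677.832 × 0.89232 = 604.843 kg.
Second-burn propellant = 677.832 − 604.843 = 72.989 kg.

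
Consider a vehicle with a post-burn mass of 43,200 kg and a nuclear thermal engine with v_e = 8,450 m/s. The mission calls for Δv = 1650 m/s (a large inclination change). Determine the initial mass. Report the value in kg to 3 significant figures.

initial mass ≈ 52500 kg

m₀/m_f = exp(Δv / v_e) = exp(1650 / 8450.0) = exp(0.1953) = 1.2156.
m₀ = m_f × 1.2156 = 43,200 × 1.2156 = 52,513.9 kg.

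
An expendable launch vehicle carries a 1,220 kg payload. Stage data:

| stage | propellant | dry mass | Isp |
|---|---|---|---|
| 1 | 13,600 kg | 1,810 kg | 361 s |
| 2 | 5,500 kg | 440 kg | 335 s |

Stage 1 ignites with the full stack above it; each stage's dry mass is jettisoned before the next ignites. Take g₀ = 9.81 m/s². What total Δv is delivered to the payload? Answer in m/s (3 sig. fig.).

Ignition mass of stage 1 = 13,600+1,810 + 5,500+440 + 1,220 = 22,570 kg.
Stage 1: m₀ = 22,570 kg, m_f = 22,570 − 13,600 = 8,970 kg; Δv = 361×9.81×ln(2.516) = 3541.4×0.9227 ≈ 3268 m/s.
Stage 2: m₀ = 7,160 kg, m_f = 7,160 − 5,500 = 1,660 kg; Δv = 335×9.81×ln(4.313) = 3286.4×1.4617 ≈ 4804 m/s.
Total Δv = 3268 + 4804 = 8072 m/s.

Δv ≈ 8070 m/s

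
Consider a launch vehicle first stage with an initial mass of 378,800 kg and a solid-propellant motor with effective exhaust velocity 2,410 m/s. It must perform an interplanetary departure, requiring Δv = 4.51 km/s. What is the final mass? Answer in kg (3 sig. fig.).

final mass ≈ 58300 kg

m₀/m_f = exp(Δv / v_e) = exp(4510 / 2410.0) = exp(1.8714) = 6.4972.
m_f = m₀ / 6.4972 = 378,800 / 6.4972 = 58,302 kg.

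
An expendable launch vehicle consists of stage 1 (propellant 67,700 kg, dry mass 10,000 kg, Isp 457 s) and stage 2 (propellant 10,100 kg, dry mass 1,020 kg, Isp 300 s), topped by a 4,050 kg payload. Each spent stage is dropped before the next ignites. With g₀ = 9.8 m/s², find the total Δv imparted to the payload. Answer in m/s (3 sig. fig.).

Ignition mass of stage 1 = 67,700+10,000 + 10,100+1,020 + 4,050 = 92,870 kg.
Stage 1: m₀ = 92,870 kg, m_f = 92,870 − 67,700 = 25,170 kg; Δv = 457×9.8×ln(3.69) = 4478.6×1.3055 ≈ 5847 m/s.
Stage 2: m₀ = 15,170 kg, m_f = 15,170 − 10,100 = 5,070 kg; Δv = 300×9.8×ln(2.992) = 2940.0×1.0960 ≈ 3222 m/s.
Total Δv = 5847 + 3222 = 9069 m/s.

Δv ≈ 9070 m/s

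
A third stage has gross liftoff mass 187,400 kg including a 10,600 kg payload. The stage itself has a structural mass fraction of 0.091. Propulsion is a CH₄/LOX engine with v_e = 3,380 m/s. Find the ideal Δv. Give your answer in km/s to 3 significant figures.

Stage wet mass = m₀ − payload = 187,400 − 10,600 = 176,800 kg.
Stage dry mass = ε × stage wet mass = 0.091 × 176,800 = 16,088.8 kg.
Burnout mass m_f = stage dry + payload = 16,088.8 + 10,600 = 26,688.8 kg.
From the ideal rocket equation, Δv = v_e · ln(187,400/26,688.8) = 3380.0 × ln(7.022) = 3380.0 × 1.9490 ≈ 6588 m/s.

Δv ≈ 6.59 km/s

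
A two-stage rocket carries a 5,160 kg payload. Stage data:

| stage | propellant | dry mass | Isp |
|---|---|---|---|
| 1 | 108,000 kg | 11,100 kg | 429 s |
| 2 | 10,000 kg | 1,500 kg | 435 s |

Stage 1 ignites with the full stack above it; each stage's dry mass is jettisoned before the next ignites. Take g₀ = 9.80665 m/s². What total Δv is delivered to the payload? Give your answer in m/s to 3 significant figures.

Ignition mass of stage 1 = 108,000+11,100 + 10,000+1,500 + 5,160 = 135,760 kg.
Stage 1: m₀ = 135,760 kg, m_f = 135,760 − 108,000 = 27,760 kg; Δv = 429×9.80665×ln(4.89) = 4207.1×1.5873 ≈ 6678 m/s.
Stage 2: m₀ = 16,660 kg, m_f = 16,660 − 10,000 = 6,660 kg; Δv = 435×9.80665×ln(2.502) = 4265.9×0.9169 ≈ 3911 m/s.
Total Δv = 6678 + 3911 = 10589 m/s.

Δv ≈ 10600 m/s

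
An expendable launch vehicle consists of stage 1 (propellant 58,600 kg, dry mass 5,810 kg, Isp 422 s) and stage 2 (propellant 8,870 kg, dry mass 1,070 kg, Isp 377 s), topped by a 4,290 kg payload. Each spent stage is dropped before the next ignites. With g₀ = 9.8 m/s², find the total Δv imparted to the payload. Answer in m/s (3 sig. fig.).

Ignition mass of stage 1 = 58,600+5,810 + 8,870+1,070 + 4,290 = 78,640 kg.
Stage 1: m₀ = 78,640 kg, m_f = 78,640 − 58,600 = 20,040 kg; Δv = 422×9.8×ln(3.924) = 4135.6×1.3672 ≈ 5654 m/s.
Stage 2: m₀ = 14,230 kg, m_f = 14,230 − 8,870 = 5,360 kg; Δv = 377×9.8×ln(2.655) = 3694.6×0.9764 ≈ 3607 m/s.
Total Δv = 5654 + 3607 = 9261 m/s.

Δv ≈ 9260 m/s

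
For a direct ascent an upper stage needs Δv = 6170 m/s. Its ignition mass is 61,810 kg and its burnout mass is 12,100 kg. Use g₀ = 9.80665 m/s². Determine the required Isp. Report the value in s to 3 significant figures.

ln(m₀/m_f) = ln(61810/12100) = ln(5.108) = 1.6309.
v_e = Δv / ln(m₀/m_f) = 6170 / 1.6309 = 3783.3 m/s.
Isp = v_e / g₀ = 3783.3 / 9.80665 = 385.8 s.

Isp ≈ 386 s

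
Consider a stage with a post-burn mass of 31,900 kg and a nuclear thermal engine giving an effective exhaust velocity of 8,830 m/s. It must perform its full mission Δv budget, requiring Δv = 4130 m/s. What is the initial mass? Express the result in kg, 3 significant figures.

From the ideal rocket equation, m₀/m_f = exp(Δv / v_e) = exp(4130 / 8830.0) = exp(0.4677) = 1.5964.
m₀ = m_f × 1.5964 = 31,900 × 1.5964 = 50,925.2 kg.

initial mass ≈ 50900 kg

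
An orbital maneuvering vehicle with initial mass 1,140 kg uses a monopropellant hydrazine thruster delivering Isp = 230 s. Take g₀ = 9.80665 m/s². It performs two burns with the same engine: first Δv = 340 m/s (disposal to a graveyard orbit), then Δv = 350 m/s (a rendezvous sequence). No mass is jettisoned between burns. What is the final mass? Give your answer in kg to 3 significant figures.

v_e = Isp · g₀ = 230 × 9.80665 = 2255.5 m/s.
After the first burn: m = 1140 × exp(−340/2255.5) = 1140 × 0.86007 = 980.48 kg.
After the second burn: m = 980.48 × exp(−350/2255.5) = 980.48 × 0.85627 = 839.556 kg.

final mass ≈ 840 kg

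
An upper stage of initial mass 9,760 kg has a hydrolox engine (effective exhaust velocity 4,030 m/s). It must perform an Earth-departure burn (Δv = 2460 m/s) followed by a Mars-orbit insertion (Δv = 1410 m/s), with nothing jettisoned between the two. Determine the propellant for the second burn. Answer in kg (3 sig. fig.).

propellant for the second burn ≈ 1560 kg

After the first burn: m = 9760 × exp(−2460/4030.0) = 9760 × 0.54312 = 5,300.85 kg.
After the second burn: m = 5,300.85 × exp(−1410/4030.0) = 5,300.85 × 0.70478 = 3,735.93 kg.
Second-burn propellant = 5,300.85 − 3,735.93 = 1,564.92 kg.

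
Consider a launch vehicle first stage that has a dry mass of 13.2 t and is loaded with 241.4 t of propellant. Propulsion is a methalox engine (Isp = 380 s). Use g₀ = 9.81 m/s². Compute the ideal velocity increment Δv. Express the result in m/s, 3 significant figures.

v_e = Isp · g₀ = 380 × 9.81 = 3727.8 m/s.
m₀ = m_dry + m_prop = 13.2 + 241.4 = 254.6 t.
Δv = v_e · ln(m₀/m_f) = 3727.8 × ln(19.29) = 3727.8 × 2.9595 ≈ 11032.3 m/s.

Δv ≈ 11000 m/s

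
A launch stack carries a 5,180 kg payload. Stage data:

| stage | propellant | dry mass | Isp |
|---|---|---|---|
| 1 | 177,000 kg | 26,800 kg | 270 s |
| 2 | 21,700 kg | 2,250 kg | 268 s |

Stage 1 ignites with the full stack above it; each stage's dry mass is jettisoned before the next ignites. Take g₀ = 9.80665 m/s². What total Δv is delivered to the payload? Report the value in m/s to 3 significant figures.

Ignition mass of stage 1 = 177,000+26,800 + 21,700+2,250 + 5,180 = 232,930 kg.
Stage 1: m₀ = 232,930 kg, m_f = 232,930 − 177,000 = 55,930 kg; Δv = 270×9.80665×ln(4.165) = 2647.8×1.4266 ≈ 3777 m/s.
Stage 2: m₀ = 29,130 kg, m_f = 29,130 − 21,700 = 7,430 kg; Δv = 268×9.80665×ln(3.921) = 2628.2×1.3662 ≈ 3591 m/s.
Total Δv = 3777 + 3591 = 7368 m/s.

Δv ≈ 7370 m/s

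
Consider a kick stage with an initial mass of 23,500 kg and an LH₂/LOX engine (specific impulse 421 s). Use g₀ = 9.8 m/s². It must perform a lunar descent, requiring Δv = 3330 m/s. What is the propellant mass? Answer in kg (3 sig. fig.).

v_e = Isp · g₀ = 421 × 9.8 = 4125.8 m/s.
m₀/m_f = exp(Δv / v_e) = exp(3330 / 4125.8) = exp(0.8071) = 2.2414.
m_f = 23,500 / 2.2414 = 10,484.5 kg, so propellant = m₀ − m_f = 23,500 − 10,484.5 = 13,015.5 kg.

propellant mass ≈ 13000 kg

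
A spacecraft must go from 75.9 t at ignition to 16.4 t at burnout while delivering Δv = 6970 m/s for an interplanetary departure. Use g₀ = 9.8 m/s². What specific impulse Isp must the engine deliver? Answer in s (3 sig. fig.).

Isp ≈ 464 s

ln(m₀/m_f) = ln(75900/16400) = ln(4.628) = 1.5321.
v_e = Δv / ln(m₀/m_f) = 6970 / 1.5321 = 4549.2 m/s.
Isp = v_e / g₀ = 4549.2 / 9.8 = 464.2 s.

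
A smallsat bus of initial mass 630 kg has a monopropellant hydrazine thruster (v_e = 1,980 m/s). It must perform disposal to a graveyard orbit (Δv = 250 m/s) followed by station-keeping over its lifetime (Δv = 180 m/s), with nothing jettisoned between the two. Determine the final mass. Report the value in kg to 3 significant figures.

After the first burn: m = 630 × exp(−250/1980.0) = 630 × 0.88138 = 555.269 kg.
After the second burn: m = 555.269 × exp(−180/1980.0) = 555.269 × 0.91310 = 507.016 kg.

final mass ≈ 507 kg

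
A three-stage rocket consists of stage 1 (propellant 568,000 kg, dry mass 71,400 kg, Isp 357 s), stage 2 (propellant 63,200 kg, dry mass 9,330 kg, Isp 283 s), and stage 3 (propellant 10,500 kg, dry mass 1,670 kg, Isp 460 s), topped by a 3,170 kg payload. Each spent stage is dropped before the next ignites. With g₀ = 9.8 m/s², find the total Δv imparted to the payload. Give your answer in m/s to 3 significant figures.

Δv ≈ 14000 m/s

Ignition mass of stage 1 = 568,000+71,400 + 63,200+9,330 + 10,500+1,670 + 3,170 = 727,270 kg.
Stage 1: m₀ = 727,270 kg, m_f = 727,270 − 568,000 = 159,270 kg; Δv = 357×9.8×ln(4.566) = 3498.6×1.5187 ≈ 5313 m/s.
Stage 2: m₀ = 87,870 kg, m_f = 87,870 − 63,200 = 24,670 kg; Δv = 283×9.8×ln(3.562) = 2773.4×1.2703 ≈ 3523 m/s.
Stage 3: m₀ = 15,340 kg, m_f = 15,340 − 10,500 = 4,840 kg; Δv = 460×9.8×ln(3.169) = 4508.0×1.1535 ≈ 5200 m/s.
Total Δv = 5313 + 3523 + 5200 = 14036 m/s.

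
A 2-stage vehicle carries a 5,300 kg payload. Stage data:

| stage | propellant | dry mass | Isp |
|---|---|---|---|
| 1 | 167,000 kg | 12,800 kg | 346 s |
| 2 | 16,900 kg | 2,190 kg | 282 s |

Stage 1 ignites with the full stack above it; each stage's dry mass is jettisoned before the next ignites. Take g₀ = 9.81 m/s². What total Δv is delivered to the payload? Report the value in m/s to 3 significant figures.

Δv ≈ 9050 m/s

Ignition mass of stage 1 = 167,000+12,800 + 16,900+2,190 + 5,300 = 204,190 kg.
Stage 1: m₀ = 204,190 kg, m_f = 204,190 − 167,000 = 37,190 kg; Δv = 346×9.81×ln(5.49) = 3394.3×1.7030 ≈ 5780 m/s.
Stage 2: m₀ = 24,390 kg, m_f = 24,390 − 16,900 = 7,490 kg; Δv = 282×9.81×ln(3.256) = 2766.4×1.1806 ≈ 3266 m/s.
Total Δv = 5780 + 3266 = 9046 m/s.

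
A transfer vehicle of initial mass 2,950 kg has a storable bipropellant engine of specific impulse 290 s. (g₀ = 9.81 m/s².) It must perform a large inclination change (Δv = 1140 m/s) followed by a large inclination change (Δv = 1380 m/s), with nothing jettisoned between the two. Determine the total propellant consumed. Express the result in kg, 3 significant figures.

total propellant consumed ≈ 1730 kg

v_e = Isp · g₀ = 290 × 9.81 = 2844.9 m/s.
After the first burn: m = 2950 × exp(−1140/2844.9) = 2950 × 0.66984 = 1,976.03 kg.
After the second burn: m = 1,976.03 × exp(−1380/2844.9) = 1,976.03 × 0.61565 = 1,216.54 kg.
Total propellant = m₀ − m_final = 2950 − 1,216.54 = 1,733.46 kg.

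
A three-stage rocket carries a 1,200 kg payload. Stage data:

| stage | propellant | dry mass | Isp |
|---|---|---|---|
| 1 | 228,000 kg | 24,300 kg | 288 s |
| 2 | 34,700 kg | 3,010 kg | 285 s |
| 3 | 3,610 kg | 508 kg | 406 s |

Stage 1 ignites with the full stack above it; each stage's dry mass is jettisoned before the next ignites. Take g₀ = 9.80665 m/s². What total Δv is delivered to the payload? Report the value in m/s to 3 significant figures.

Ignition mass of stage 1 = 228,000+24,300 + 34,700+3,010 + 3,610+508 + 1,200 = 295,328 kg.
Stage 1: m₀ = 295,328 kg, m_f = 295,328 − 228,000 = 67,328 kg; Δv = 288×9.80665×ln(4.386) = 2824.3×1.4785 ≈ 4176 m/s.
Stage 2: m₀ = 43,028 kg, m_f = 43,028 − 34,700 = 8,328 kg; Δv = 285×9.80665×ln(5.167) = 2794.9×1.6422 ≈ 4590 m/s.
Stage 3: m₀ = 5,318 kg, m_f = 5,318 − 3,610 = 1,708 kg; Δv = 406×9.80665×ln(3.114) = 3981.5×1.1358 ≈ 4522 m/s.
Total Δv = 4176 + 4590 + 4522 = 13288 m/s.

Δv ≈ 13300 m/s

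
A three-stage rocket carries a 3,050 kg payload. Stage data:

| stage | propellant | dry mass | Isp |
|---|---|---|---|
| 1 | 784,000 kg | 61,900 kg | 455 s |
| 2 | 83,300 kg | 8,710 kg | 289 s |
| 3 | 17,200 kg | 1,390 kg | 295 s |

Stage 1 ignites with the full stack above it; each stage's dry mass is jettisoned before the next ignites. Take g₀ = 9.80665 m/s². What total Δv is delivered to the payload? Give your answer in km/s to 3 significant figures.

Ignition mass of stage 1 = 784,000+61,900 + 83,300+8,710 + 17,200+1,390 + 3,050 = 959,550 kg.
Stage 1: m₀ = 959,550 kg, m_f = 959,550 − 784,000 = 175,550 kg; Δv = 455×9.80665×ln(5.466) = 4462.0×1.6985 ≈ 7579 m/s.
Stage 2: m₀ = 113,650 kg, m_f = 113,650 − 83,300 = 30,350 kg; Δv = 289×9.80665×ln(3.745) = 2834.1×1.3203 ≈ 3742 m/s.
Stage 3: m₀ = 21,640 kg, m_f = 21,640 − 17,200 = 4,440 kg; Δv = 295×9.80665×ln(4.874) = 2893.0×1.5839 ≈ 4582 m/s.
Total Δv = 7579 + 3742 + 4582 = 15903 m/s.

Δv ≈ 15.9 km/s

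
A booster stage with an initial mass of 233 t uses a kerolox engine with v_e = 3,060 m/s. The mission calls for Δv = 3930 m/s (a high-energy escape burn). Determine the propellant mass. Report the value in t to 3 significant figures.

Rocket equation: m₀/m_f = exp(Δv / v_e) = exp(3930 / 3060.0) = exp(1.2843) = 3.6122.
m_f = 233 / 3.6122 = 64.5036 t, so propellant = m₀ − m_f = 233 − 64.5036 = 168.4964 t.

propellant mass ≈ 168 t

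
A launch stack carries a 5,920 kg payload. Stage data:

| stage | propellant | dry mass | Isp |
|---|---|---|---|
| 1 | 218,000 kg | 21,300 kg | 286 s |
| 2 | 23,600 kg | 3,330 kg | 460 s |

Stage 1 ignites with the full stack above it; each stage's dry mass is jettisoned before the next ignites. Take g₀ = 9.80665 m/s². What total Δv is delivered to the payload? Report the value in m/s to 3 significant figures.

Ignition mass of stage 1 = 218,000+21,300 + 23,600+3,330 + 5,920 = 272,150 kg.
Stage 1: m₀ = 272,150 kg, m_f = 272,150 − 218,000 = 54,150 kg; Δv = 286×9.80665×ln(5.026) = 2804.7×1.6146 ≈ 4528 m/s.
Stage 2: m₀ = 32,850 kg, m_f = 32,850 − 23,600 = 9,250 kg; Δv = 460×9.80665×ln(3.551) = 4511.1×1.2673 ≈ 5717 m/s.
Total Δv = 4528 + 5717 = 10245 m/s.

Δv ≈ 10200 m/s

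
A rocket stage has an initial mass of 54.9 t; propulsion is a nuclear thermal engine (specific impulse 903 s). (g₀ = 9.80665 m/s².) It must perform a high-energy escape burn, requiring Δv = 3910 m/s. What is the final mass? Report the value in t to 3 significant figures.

final mass ≈ 35.3 t

v_e = Isp · g₀ = 903 × 9.80665 = 8855.4 m/s.
From the ideal rocket equation, m₀/m_f = exp(Δv / v_e) = exp(3910 / 8855.4) = exp(0.4415) = 1.5551.
m_f = m₀ / 1.5551 = 54.9 / 1.5551 = 35.3032 t.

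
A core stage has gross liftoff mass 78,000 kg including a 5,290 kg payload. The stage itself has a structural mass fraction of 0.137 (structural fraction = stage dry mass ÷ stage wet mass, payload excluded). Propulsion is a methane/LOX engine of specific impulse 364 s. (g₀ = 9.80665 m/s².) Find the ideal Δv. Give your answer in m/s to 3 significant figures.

Δv ≈ 5830 m/s

Stage wet mass = m₀ − payload = 78,000 − 5,290 = 72,710 kg.
Stage dry mass = ε × stage wet mass = 0.137 × 72,710 = 9,961.27 kg.
Burnout mass m_f = stage dry + payload = 9,961.27 + 5,290 = 15,251.27 kg.
v_e = Isp · g₀ = 364 × 9.80665 = 3569.6 m/s.
Δv = v_e · ln(78,000/15,251.27) = 3569.6 × ln(5.114) = 3569.6 × 1.6320 ≈ 5826 m/s.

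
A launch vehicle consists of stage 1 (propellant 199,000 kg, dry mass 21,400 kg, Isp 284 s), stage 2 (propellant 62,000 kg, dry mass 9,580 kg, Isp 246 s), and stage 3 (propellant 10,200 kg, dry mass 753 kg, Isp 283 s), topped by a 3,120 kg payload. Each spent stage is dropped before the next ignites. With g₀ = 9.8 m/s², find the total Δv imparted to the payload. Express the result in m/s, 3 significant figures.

Ignition mass of stage 1 = 199,000+21,400 + 62,000+9,580 + 10,200+753 + 3,120 = 306,053 kg.
Stage 1: m₀ = 306,053 kg, m_f = 306,053 − 199,000 = 107,053 kg; Δv = 284×9.8×ln(2.859) = 2783.2×1.0504 ≈ 2924 m/s.
Stage 2: m₀ = 85,653 kg, m_f = 85,653 − 62,000 = 23,653 kg; Δv = 246×9.8×ln(3.621) = 2410.8×1.2868 ≈ 3102 m/s.
Stage 3: m₀ = 14,073 kg, m_f = 14,073 − 10,200 = 3,873 kg; Δv = 283×9.8×ln(3.634) = 2773.4×1.2902 ≈ 3578 m/s.
Total Δv = 2924 + 3102 + 3578 = 9604 m/s.

Δv ≈ 9600 m/s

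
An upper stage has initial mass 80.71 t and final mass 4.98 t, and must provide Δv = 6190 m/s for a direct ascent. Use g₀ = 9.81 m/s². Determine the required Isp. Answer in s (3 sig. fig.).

ln(m₀/m_f) = ln(80710/4980) = ln(16.21) = 2.7854.
By the Tsiolkovsky rocket equation, v_e = Δv / ln(m₀/m_f) = 6190 / 2.7854 = 2222.3 m/s.
Isp = v_e / g₀ = 2222.3 / 9.81 = 226.5 s.

Isp ≈ 227 s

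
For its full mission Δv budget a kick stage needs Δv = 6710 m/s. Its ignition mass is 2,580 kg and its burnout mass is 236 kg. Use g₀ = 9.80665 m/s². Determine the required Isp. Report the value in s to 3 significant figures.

ln(m₀/m_f) = ln(2580/236) = ln(10.93) = 2.3917.
By the Tsiolkovsky rocket equation, v_e = Δv / ln(m₀/m_f) = 6710 / 2.3917 = 2805.5 m/s.
Isp = v_e / g₀ = 2805.5 / 9.80665 = 286.1 s.

Isp ≈ 286 s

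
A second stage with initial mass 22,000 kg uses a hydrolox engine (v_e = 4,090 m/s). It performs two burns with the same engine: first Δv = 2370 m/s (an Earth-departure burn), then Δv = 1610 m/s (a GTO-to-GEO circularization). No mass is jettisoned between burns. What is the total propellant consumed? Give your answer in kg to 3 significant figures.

total propellant consumed ≈ 13700 kg

After the first burn: m = 22000 × exp(−2370/4090.0) = 22000 × 0.56020 = 12,324.4 kg.
After the second burn: m = 12,324.4 × exp(−1610/4090.0) = 12,324.4 × 0.67459 = 8,313.92 kg.
Total propellant = m₀ − m_final = 22000 − 8,313.92 = 13,686.08 kg.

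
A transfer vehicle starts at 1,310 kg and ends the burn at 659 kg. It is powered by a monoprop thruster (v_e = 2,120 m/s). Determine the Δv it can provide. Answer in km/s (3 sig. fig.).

Δv ≈ 1.46 km/s

Δv = v_e · ln(m₀/m_f) = 2120.0 × ln(1.988) = 2120.0 × 0.6871 ≈ 1456.6 m/s.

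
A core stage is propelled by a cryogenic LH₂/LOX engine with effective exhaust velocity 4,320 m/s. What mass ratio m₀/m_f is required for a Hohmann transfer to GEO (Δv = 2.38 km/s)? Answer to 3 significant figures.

mass ratio ≈ 1.73

Using Δv = v_e ln(m₀/m_f): m₀/m_f = exp(Δv / v_e) = exp(2380 / 4320.0) = exp(0.5509) = 1.7349.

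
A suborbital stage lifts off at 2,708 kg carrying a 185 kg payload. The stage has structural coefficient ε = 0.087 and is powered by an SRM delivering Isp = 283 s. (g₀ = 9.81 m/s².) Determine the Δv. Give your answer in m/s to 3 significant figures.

Δv ≈ 5280 m/s

Stage wet mass = m₀ − payload = 2,708 − 185 = 2,523 kg.
Stage dry mass = ε × stage wet mass = 0.087 × 2,523 = 219.501 kg.
Burnout mass m_f = stage dry + payload = 219.501 + 185 = 404.501 kg.
v_e = Isp · g₀ = 283 × 9.81 = 2776.2 m/s.
From the ideal rocket equation, Δv = v_e · ln(2,708/404.501) = 2776.2 × ln(6.695) = 2776.2 × 1.9013 ≈ 5278 m/s.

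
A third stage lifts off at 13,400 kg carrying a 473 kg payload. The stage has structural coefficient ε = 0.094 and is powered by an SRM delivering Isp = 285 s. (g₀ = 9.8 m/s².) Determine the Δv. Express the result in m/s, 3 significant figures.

Stage wet mass = m₀ − payload = 13,400 − 473 = 12,927 kg.
Stage dry mass = ε × stage wet mass = 0.094 × 12,927 = 1,215.14 kg.
Burnout mass m_f = stage dry + payload = 1,215.14 + 473 = 1,688.14 kg.
v_e = Isp · g₀ = 285 × 9.8 = 2793.0 m/s.
Δv = v_e · ln(13,400/1,688.14) = 2793.0 × ln(7.938) = 2793.0 × 2.0716 ≈ 5786 m/s.

Δv ≈ 5790 m/s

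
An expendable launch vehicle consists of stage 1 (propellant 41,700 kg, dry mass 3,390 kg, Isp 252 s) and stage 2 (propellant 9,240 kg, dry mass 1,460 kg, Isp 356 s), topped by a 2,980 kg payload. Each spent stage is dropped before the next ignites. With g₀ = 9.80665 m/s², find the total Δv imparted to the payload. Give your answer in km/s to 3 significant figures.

Ignition mass of stage 1 = 41,700+3,390 + 9,240+1,460 + 2,980 = 58,770 kg.
Stage 1: m₀ = 58,770 kg, m_f = 58,770 − 41,700 = 17,070 kg; Δv = 252×9.80665×ln(3.443) = 2471.3×1.2363 ≈ 3055 m/s.
Stage 2: m₀ = 13,680 kg, m_f = 13,680 − 9,240 = 4,440 kg; Δv = 356×9.80665×ln(3.081) = 3491.2×1.1253 ≈ 3929 m/s.
Total Δv = 3055 + 3929 = 6984 m/s.

Δv ≈ 6.98 km/s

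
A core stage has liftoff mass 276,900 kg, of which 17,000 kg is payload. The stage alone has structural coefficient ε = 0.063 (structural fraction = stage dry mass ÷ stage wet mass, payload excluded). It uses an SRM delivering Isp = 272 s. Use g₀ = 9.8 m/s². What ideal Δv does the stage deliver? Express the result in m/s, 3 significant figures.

Stage wet mass = m₀ − payload = 276,900 − 17,000 = 259,900 kg.
Stage dry mass = ε × stage wet mass = 0.063 × 259,900 = 16,373.7 kg.
Burnout mass m_f = stage dry + payload = 16,373.7 + 17,000 = 33,373.7 kg.
v_e = Isp · g₀ = 272 × 9.8 = 2665.6 m/s.
Rocket equation: Δv = v_e · ln(276,900/33,373.7) = 2665.6 × ln(8.297) = 2665.6 × 2.1159 ≈ 5640 m/s.

Δv ≈ 5640 m/s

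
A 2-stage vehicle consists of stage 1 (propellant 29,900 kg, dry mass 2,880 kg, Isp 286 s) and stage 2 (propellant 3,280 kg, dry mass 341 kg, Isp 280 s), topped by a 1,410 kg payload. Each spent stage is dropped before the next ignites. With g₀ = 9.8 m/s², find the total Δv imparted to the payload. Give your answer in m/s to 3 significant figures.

Δv ≈ 7280 m/s

Ignition mass of stage 1 = 29,900+2,880 + 3,280+341 + 1,410 = 37,811 kg.
Stage 1: m₀ = 37,811 kg, m_f = 37,811 − 29,900 = 7,911 kg; Δv = 286×9.8×ln(4.78) = 2802.8×1.5643 ≈ 4385 m/s.
Stage 2: m₀ = 5,031 kg, m_f = 5,031 − 3,280 = 1,751 kg; Δv = 280×9.8×ln(2.873) = 2744.0×1.0554 ≈ 2896 m/s.
Total Δv = 4385 + 2896 = 7281 m/s.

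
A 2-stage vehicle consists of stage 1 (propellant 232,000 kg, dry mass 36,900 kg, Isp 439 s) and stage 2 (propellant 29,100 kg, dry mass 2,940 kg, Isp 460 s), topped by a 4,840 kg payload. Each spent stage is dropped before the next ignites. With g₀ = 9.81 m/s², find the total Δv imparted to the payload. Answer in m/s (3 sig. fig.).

Δv ≈ 13100 m/s

Ignition mass of stage 1 = 232,000+36,900 + 29,100+2,940 + 4,840 = 305,780 kg.
Stage 1: m₀ = 305,780 kg, m_f = 305,780 − 232,000 = 73,780 kg; Δv = 439×9.81×ln(4.144) = 4306.6×1.4218 ≈ 6123 m/s.
Stage 2: m₀ = 36,880 kg, m_f = 36,880 − 29,100 = 7,780 kg; Δv = 460×9.81×ln(4.74) = 4512.6×1.5561 ≈ 7022 m/s.
Total Δv = 6123 + 7022 = 13145 m/s.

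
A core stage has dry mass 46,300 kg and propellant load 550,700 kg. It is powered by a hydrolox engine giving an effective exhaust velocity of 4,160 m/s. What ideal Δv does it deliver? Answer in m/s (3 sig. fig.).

Δv ≈ 10600 m/s

m₀ = m_dry + m_prop = 46,300 + 550,700 = 597,000 kg.
Δv = v_e · ln(m₀/m_f) = 4160.0 × ln(12.89) = 4160.0 × 2.5568 ≈ 10636.2 m/s.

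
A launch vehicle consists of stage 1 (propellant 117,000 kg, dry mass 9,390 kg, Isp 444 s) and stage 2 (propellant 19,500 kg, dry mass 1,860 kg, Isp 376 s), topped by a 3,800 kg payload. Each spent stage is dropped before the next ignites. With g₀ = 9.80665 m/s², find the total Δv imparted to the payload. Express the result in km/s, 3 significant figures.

Ignition mass of stage 1 = 117,000+9,390 + 19,500+1,860 + 3,800 = 151,550 kg.
Stage 1: m₀ = 151,550 kg, m_f = 151,550 − 117,000 = 34,550 kg; Δv = 444×9.80665×ln(4.386) = 4354.2×1.4785 ≈ 6438 m/s.
Stage 2: m₀ = 25,160 kg, m_f = 25,160 − 19,500 = 5,660 kg; Δv = 376×9.80665×ln(4.445) = 3687.3×1.4918 ≈ 5501 m/s.
Total Δv = 6438 + 5501 = 11939 m/s.

Δv ≈ 11.9 km/s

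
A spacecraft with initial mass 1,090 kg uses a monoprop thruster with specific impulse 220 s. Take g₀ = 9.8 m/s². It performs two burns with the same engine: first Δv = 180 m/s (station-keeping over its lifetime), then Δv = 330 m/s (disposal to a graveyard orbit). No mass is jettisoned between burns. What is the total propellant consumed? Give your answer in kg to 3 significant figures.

total propellant consumed ≈ 230 kg

v_e = Isp · g₀ = 220 × 9.8 = 2156.0 m/s.
After the first burn: m = 1090 × exp(−180/2156.0) = 1090 × 0.91990 = 1,002.69 kg.
After the second burn: m = 1,002.69 × exp(−330/2156.0) = 1,002.69 × 0.85808 = 860.388 kg.
Total propellant = m₀ − m_final = 1090 − 860.388 = 229.612 kg.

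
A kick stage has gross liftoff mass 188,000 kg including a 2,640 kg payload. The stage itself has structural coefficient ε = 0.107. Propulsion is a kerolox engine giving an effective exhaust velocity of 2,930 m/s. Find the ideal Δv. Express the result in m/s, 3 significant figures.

Stage wet mass = m₀ − payload = 188,000 − 2,640 = 185,360 kg.
Stage dry mass = ε × stage wet mass = 0.107 × 185,360 = 19,833.5 kg.
Burnout mass m_f = stage dry + payload = 19,833.5 + 2,640 = 22,473.5 kg.
Using Δv = v_e ln(m₀/m_f): Δv = v_e · ln(188,000/22,473.5) = 2930.0 × ln(8.365) = 2930.0 × 2.1241 ≈ 6224 m/s.

Δv ≈ 6220 m/s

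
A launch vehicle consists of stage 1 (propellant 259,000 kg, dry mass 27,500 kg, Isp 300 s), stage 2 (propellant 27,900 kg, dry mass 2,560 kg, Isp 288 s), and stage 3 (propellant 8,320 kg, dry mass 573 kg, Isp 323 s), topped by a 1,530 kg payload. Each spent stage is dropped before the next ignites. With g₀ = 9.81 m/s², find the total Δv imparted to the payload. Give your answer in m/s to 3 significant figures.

Δv ≈ 12900 m/s

Ignition mass of stage 1 = 259,000+27,500 + 27,900+2,560 + 8,320+573 + 1,530 = 327,383 kg.
Stage 1: m₀ = 327,383 kg, m_f = 327,383 − 259,000 = 68,383 kg; Δv = 300×9.81×ln(4.787) = 2943.0×1.5660 ≈ 4609 m/s.
Stage 2: m₀ = 40,883 kg, m_f = 40,883 − 27,900 = 12,983 kg; Δv = 288×9.81×ln(3.149) = 2825.3×1.1471 ≈ 3241 m/s.
Stage 3: m₀ = 10,423 kg, m_f = 10,423 − 8,320 = 2,103 kg; Δv = 323×9.81×ln(4.956) = 3168.6×1.6007 ≈ 5072 m/s.
Total Δv = 4609 + 3241 + 5072 = 12922 m/s.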